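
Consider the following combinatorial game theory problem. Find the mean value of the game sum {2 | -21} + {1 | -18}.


G1 = {2 | -21}, G2 = {1 | -18}
Each is a switch {a | b} with numbers a > b; its mean value is (a + b)/2, and mean value is additive over game sums: m(G1 + G2) = m(G1) + m(G2).
Mean of G1 = (2 + (-21))/2 = -19/2 = -19/2
Mean of G2 = (1 + (-18))/2 = -17/2 = -17/2
Mean of G1 + G2 = -19/2 + -17/2 = -18

-18


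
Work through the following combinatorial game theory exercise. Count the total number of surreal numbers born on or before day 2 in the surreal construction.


Day 0: {|} = 0 is born. Count = 1.
Day n: the number of surreal numbers born by day n is 2^(n+1) - 1.
By day 0: 2^1 - 1 = 1
By day 1: 2^2 - 1 = 3
By day 2: 2^3 - 1 = 7
By day 2: 7 surreal numbers.

7


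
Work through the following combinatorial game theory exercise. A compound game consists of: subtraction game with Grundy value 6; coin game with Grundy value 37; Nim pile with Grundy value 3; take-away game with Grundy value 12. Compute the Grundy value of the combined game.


By the Sprague-Grundy theorem, the Grundy value of a sum of games is the XOR of individual Grundy values.
subtraction game: Grundy value = 6. Running XOR: 0 XOR 6 = 6
coin game: Grundy value = 37. Running XOR: 6 XOR 37 = 35
Nim pile: Grundy value = 3. Running XOR: 35 XOR 3 = 32
take-away game: Grundy value = 12. Running XOR: 32 XOR 12 = 44
The combined Grundy value is 44.

44


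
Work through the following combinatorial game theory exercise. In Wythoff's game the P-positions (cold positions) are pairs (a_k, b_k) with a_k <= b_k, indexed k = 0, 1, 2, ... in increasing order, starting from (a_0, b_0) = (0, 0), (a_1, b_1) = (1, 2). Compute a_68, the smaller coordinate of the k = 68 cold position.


By Wythoff's theorem, a_k = floor(k * phi) and b_k = floor(k * phi^2) = a_k + k, where phi = (1 + sqrt(5))/2 is the golden ratio.
phi = (1 + sqrt(5))/2 = 1.618034
k = 68
k * phi = 68 * 1.618034 = 110.026311
a_68 = floor(k * phi) = 110

110


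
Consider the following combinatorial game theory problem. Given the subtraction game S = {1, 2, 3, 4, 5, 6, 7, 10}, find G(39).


The subtraction set is S = {1, 2, 3, 4, 5, 6, 7, 10}.
G(k) = mex{ G(k - s) : s in S, s <= k }. We compute iteratively: G(0) = 0.
G(1) = mex({0}) = 1
G(2) = mex({0, 1}) = 2
G(3) = mex({0, 1, 2}) = 3
G(4) = mex({0, 1, 2, 3}) = 4
G(5) = mex({0, 1, 2, 3, 4}) = 5
G(6) = mex({0, 1, 2, 3, 4, 5}) = 6
G(7) = mex({0, 1, 2, 3, 4, 5, 6}) = 7
G(8) = mex({1, 2, 3, 4, 5, 6, 7}) = 0
G(9) = mex({0, 2, 3, 4, 5, 6, 7}) = 1
G(10) = mex({0, 1, 3, 4, 5, 6, 7}) = 2
G(11) = mex({0, 1, 2, 4, 5, 6, 7}) = 3
G(12) = mex({0, 1, 2, 3, 5, 6, 7}) = 4
G(13) = mex({0, 1, 2, 3, 4, 6, 7}) = 5
G(14) = mex({0, 1, 2, 3, 4, 5, 7}) = 6
G(15) = mex({0, 1, 2, 3, 4, 5, 6}) = 7
G(16) = mex({1, 2, 3, 4, 5, 6, 7}) = 0
G(17) = mex({0, 2, 3, 4, 5, 6, 7}) = 1
Observe that G(8)..G(17) = 0, 1, 2, 3, 4, 5, 6, 7, 0, 1 repeats G(0)..G(9) = 0, 1, 2, 3, 4, 5, 6, 7, 0, 1.
For k >= max(S) = 10, G(k) is determined by the previous 10 values G(k-10)..G(k-1); a window of 10 consecutive values has recurred shifted by 8, so by induction G(k + 8) = G(k) for all k >= 0: the sequence is periodic from the start with period 8.
One period: G(0..7) = 0, 1, 2, 3, 4, 5, 6, 7.
39 mod 8 = 7, so G(39) = G(7) = 7.

7


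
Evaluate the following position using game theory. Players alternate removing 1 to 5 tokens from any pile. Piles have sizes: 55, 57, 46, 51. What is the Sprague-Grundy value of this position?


Subtraction set: {1, 2, 3, 4, 5}
For this subtraction set, G(n) = n mod 6 (period = max + 1 = 6).
Pile 1 (size 55): G(55) = 55 mod 6 = 1
Pile 2 (size 57): G(57) = 57 mod 6 = 3
Pile 3 (size 46): G(46) = 46 mod 6 = 4
Pile 4 (size 51): G(51) = 51 mod 6 = 3
Total Grundy value = XOR of all: 1 XOR 3 XOR 4 XOR 3 = 5

5


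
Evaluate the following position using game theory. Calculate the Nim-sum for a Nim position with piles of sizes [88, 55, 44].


We need the XOR (exclusive or) of all pile sizes.
After XOR-ing pile 1 (size 88): 0 XOR 88 = 88
After XOR-ing pile 2 (size 55): 88 XOR 55 = 111
After XOR-ing pile 3 (size 44): 111 XOR 44 = 67
The Nim-value of this position is 67.

67


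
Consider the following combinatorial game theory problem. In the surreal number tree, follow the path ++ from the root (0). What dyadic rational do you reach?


Sign expansion: ++
Rule: track bounds (lo, hi), initially (-inf, +inf). On '+', the current value becomes lo and we move to the simplest number in (value, hi): value + 1 if hi = +inf, otherwise the midpoint (value + hi)/2. On '-', the current value becomes hi and we move to value - 1 if lo = -inf, otherwise the midpoint (lo + value)/2.
Start at 0.
Step 1: sign = +, move right. Bounds: (0, +inf). Value = 1
Step 2: sign = +, move right. Bounds: (1, +inf). Value = 2
The surreal number with sign expansion ++ is 2.

2


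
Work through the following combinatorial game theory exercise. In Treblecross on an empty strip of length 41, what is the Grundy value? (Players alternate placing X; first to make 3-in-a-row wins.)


Treblecross: place X on empty cells; 3-in-a-row wins.
Playing within two cells of an existing X lets the opponent win at once, so sensible play treats the cells i-2..i+2 around each X as dead. The player left with no safe cell loses, so this is a normal-play take-away game on strips of safe cells.
Placing X at cell i (0-indexed) of a strip of k safe cells leaves independent strips of sizes max(0, i-2) and max(0, k-i-3). Hence G(k) = mex{ G(max(0,i-2)) XOR G(max(0,k-i-3)) : 0 <= i < k }, with G(0) = 0.
G(1): splits (0,0):0^0=0 -> mex({0}) = 1
G(2): splits (0,0):0^0=0 -> mex({0}) = 1
G(3): splits (0,0):0^0=0 -> mex({0}) = 1
G(4): splits (0,1):0^1=1 (0,0):0^0=0 -> mex({0, 1}) = 2
G(5): splits (0,2):0^1=1 (0,1):0^1=1 (0,0):0^0=0 -> mex({0, 1}) = 2
G(6) = mex({1}) = 0
G(7) = mex({0, 1, 2}) = 3
G(8) = mex({0, 1, 2}) = 3
G(9) = mex({0, 2}) = 1
G(10) = mex({0, 2, 3}) = 1
G(11) = mex({0, 3}) = 1
G(12) = mex({1, 3}) = 0
G(13) = mex({0, 1, 2, 3}) = 4
G(14) = mex({0, 1, 2}) = 3
G(15) = mex({0, 1, 2}) = 3
G(16) = mex({0, 1, 2, 4}) = 3
G(17) = mex({0, 1, 3, 4}) = 2
G(18) = mex({0, 1, 3, 4}) = 2
G(19) = mex({0, 1, 3, 5}) = 2
G(20) = mex({0, 1, 2, 3, 5}) = 4
G(21) = mex({0, 1, 2, 3, 5}) = 4
G(22) = mex({1, 2, 6}) = 0
G(23) = mex({0, 1, 2, 3, 4, 6}) = 5
G(24) = mex({0, 1, 2, 3, 4}) = 5
G(25) = mex({0, 1, 3, 4, 7}) = 2
G(26) = mex({0, 1, 3, 4, 5, 7}) = 2
G(27) = mex({0, 1, 3, 5}) = 2
G(28) = mex({0, 1, 2, 5}) = 3
G(29) = mex({0, 1, 2, 4, 5, 6}) = 3
G(30) = mex({1, 2, 4, 6}) = 0
G(31) = mex({0, 1, 2, 3, 4, 6}) = 5
G(32) = mex({1, 2, 3, 4, 7}) = 0
G(33) = mex({0, 3, 7}) = 1
G(34) = mex({0, 2, 3, 5, 7}) = 1
G(35) = mex({0, 2, 3, 5, 6}) = 1
G(36) = mex({0, 1, 2, 5, 6}) = 3
G(37) = mex({0, 1, 2, 4, 5, 6}) = 3
G(38) = mex({0, 1, 2, 4}) = 3
G(39) = mex({0, 1, 2, 3, 4, 7}) = 5
G(40) = mex({0, 1, 2, 3, 4, 5, 7}) = 6
G(41) = mex({0, 1, 2, 3, 5, 7}) = 4
Therefore G(41) = 4.

4


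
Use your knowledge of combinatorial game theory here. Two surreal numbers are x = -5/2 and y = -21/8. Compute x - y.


x = -5/2, y = -21/8
Converting to common denominator: 8
x = -20/8, y = -21/8
x - y = -5/2 - -21/8 = 1/8

1/8


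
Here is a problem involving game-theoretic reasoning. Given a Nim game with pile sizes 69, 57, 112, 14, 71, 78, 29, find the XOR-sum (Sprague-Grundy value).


We need the XOR (exclusive or) of all pile sizes.
After XOR-ing pile 1 (size 69): 0 XOR 69 = 69
After XOR-ing pile 2 (size 57): 69 XOR 57 = 124
After XOR-ing pile 3 (size 112): 124 XOR 112 = 12
After XOR-ing pile 4 (size 14): 12 XOR 14 = 2
After XOR-ing pile 5 (size 71): 2 XOR 71 = 69
After XOR-ing pile 6 (size 78): 69 XOR 78 = 11
After XOR-ing pile 7 (size 29): 11 XOR 29 = 22
The Nim-value of this position is 22.

22


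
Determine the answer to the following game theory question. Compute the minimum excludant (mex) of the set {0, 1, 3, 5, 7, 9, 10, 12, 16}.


Set = {0, 1, 3, 5, 7, 9, 10, 12, 16}
0 is in the set.
1 is in the set.
2 is NOT in the set. This is the mex.
mex = 2

2


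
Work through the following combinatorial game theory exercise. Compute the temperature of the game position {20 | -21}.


The game is {20 | -21}, a switch {a | b} with numbers a > b.
Cooling {a | b} by t gives {a - t | b + t}, which stops being hot when a - t = b + t, i.e. at t = (a - b)/2. So the temperature of a switch is (a - b)/2.
Temperature = (Left option - Right option) / 2
= (20 - (-21)) / 2
= 41 / 2
= 41/2

41/2


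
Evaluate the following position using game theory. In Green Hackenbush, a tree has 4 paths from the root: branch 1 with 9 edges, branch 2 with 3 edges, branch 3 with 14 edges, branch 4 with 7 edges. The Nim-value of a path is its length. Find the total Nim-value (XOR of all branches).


The tree has 4 branches from the ground vertex.
In Green Hackenbush, the Nim-value of a simple path of length k is k.
Branch 1: length 9, Nim-value = 9
Branch 2: length 3, Nim-value = 3
Branch 3: length 14, Nim-value = 14
Branch 4: length 7, Nim-value = 7
Total Nim-value = XOR of all branch values:
0 XOR 9 = 9
9 XOR 3 = 10
10 XOR 14 = 4
4 XOR 7 = 3
Nim-value of the tree = 3

3


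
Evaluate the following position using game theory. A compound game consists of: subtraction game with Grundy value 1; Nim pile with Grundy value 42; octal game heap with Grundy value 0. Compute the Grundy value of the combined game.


By the Sprague-Grundy theorem, the Grundy value of a sum of games is the XOR of individual Grundy values.
subtraction game: Grundy value = 1. Running XOR: 0 XOR 1 = 1
Nim pile: Grundy value = 42. Running XOR: 1 XOR 42 = 43
octal game heap: Grundy value = 0. Running XOR: 43 XOR 0 = 43
The combined Grundy value is 43.

43


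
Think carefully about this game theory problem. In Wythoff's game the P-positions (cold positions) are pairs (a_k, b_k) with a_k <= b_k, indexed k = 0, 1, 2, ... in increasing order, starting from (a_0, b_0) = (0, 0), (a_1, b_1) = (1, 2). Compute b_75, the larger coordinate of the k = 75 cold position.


By Wythoff's theorem, a_k = floor(k * phi) and b_k = floor(k * phi^2) = a_k + k, where phi = (1 + sqrt(5))/2 is the golden ratio.
phi = (1 + sqrt(5))/2 = 1.618034
phi^2 = phi + 1 = 2.618034
k = 75
k * phi^2 = 75 * 2.618034 = 196.352549
b_75 = floor(k * phi^2) = 196 (check: a_75 + k = 121 + 75 = 196)

196


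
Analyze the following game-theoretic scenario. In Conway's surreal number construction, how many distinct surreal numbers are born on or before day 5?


Day 0: {|} = 0 is born. Count = 1.
Day n: the number of surreal numbers born by day n is 2^(n+1) - 1.
By day 0: 2^1 - 1 = 1
By day 1: 2^2 - 1 = 3
By day 2: 2^3 - 1 = 7
By day 3: 2^4 - 1 = 15
By day 4: 2^5 - 1 = 31
By day 5: 2^6 - 1 = 63
By day 5: 63 surreal numbers.

63


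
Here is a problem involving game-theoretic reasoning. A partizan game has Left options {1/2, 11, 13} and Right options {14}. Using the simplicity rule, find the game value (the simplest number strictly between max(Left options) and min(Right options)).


Left options: {1/2, 11, 13}, max = 13
Right options: {14}, min = 14
All options are numbers and max(Left) < min(Right), so by the simplicity theorem the value is the simplest (earliest-born) number strictly between 13 and 14.
No integer lies strictly between 13 and 14, so the value is the dyadic rational m/2^k in the interval with the smallest k (then m odd); search k = 1, 2, ...:
Denominator 2: 27/2 lies strictly between 13 and 14 -- found.
The simplest number in the interval is 27/2.
Game value = 27/2

27/2


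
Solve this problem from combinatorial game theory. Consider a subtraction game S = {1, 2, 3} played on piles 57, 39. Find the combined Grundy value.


Subtraction set: {1, 2, 3}
For this subtraction set, G(n) = n mod 4 (period = max + 1 = 4).
Pile 1 (size 57): G(57) = 57 mod 4 = 1
Pile 2 (size 39): G(39) = 39 mod 4 = 3
Total Grundy value = XOR of all: 1 XOR 3 = 2

2


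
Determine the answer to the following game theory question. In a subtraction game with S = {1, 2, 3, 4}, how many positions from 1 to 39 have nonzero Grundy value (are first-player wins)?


Subtraction set S = {1, 2, 3, 4}, so G(n) = n mod 5.
G(n) = 0 when n is a multiple of 5.
Multiples of 5 in [1, 39]: 7
N-positions (nonzero Grundy) = 39 - 7 = 32

32


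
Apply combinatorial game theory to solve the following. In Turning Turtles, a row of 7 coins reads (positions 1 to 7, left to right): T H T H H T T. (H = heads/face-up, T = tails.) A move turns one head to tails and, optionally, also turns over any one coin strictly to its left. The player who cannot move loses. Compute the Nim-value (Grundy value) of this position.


Coins: T H T H H T T
Key fact: a single head at position k behaves exactly like a Nim heap of size k (turning it to T and optionally flipping a coin at j < k corresponds to moving the heap from k to j, or to 0), and heads combine as a disjunctive sum (two heads at the same place would cancel, matching j XOR j = 0). So the Nim-value is the XOR of the 1-indexed positions of the heads.
Face-up positions (1-indexed): [2, 4, 5]
XOR 0 with 2: 0 XOR 2 = 2
XOR 2 with 4: 2 XOR 4 = 6
XOR 6 with 5: 6 XOR 5 = 3
Nim-value = 3

3


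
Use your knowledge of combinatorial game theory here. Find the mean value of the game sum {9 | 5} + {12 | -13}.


G1 = {9 | 5}, G2 = {12 | -13}
Each is a switch {a | b} with numbers a > b; its mean value is (a + b)/2, and mean value is additive over game sums: m(G1 + G2) = m(G1) + m(G2).
Mean of G1 = (9 + (5))/2 = 14/2 = 7
Mean of G2 = (12 + (-13))/2 = -1/2 = -1/2
Mean of G1 + G2 = 7 + -1/2 = 13/2

13/2


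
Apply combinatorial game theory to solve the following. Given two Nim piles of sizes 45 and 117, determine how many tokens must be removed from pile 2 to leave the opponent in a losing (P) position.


Piles: 45 and 117
Current XOR: 45 XOR 117 = 88 (non-zero, so this is an N-position).
To make the XOR zero, we need to find a move that balances the piles.
For pile 2 (size 117): target = 117 XOR 88 = 45
We reduce pile 2 from 117 to 45.
Tokens removed: 117 - 45 = 72
Verification: 45 XOR 45 = 0

72


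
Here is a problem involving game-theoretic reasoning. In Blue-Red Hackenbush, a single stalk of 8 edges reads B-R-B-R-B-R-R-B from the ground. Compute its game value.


Edges (from ground): B-R-B-R-B-R-R-B
By Berlekamp's sign-expansion rule, a Blue-Red Hackenbush stalk has the value of the surreal number whose sign sequence is the edge sequence with B -> + and R -> -.
Sign sequence: +-+-+--+
Trace the sign expansion in the surreal number tree, starting from 0:
Edge 1: B (sign +) -> bounds (0, +inf), value = 1
Edge 2: R (sign -) -> bounds (0, 1), value = 1/2
Edge 3: B (sign +) -> bounds (1/2, 1), value = 3/4
Edge 4: R (sign -) -> bounds (1/2, 3/4), value = 5/8
Edge 5: B (sign +) -> bounds (5/8, 3/4), value = 11/16
Edge 6: R (sign -) -> bounds (5/8, 11/16), value = 21/32
Edge 7: R (sign -) -> bounds (5/8, 21/32), value = 41/64
Edge 8: B (sign +) -> bounds (41/64, 21/32), value = 83/128
Game value = 83/128

83/128


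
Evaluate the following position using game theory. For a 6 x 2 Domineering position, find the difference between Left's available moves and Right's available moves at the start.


Board is 6 x 2 (rows x cols).
Left (vertical) placements: (rows-1) * cols = 5 * 2 = 10
Right (horizontal) placements: rows * (cols-1) = 6 * 1 = 6
Advantage = Left - Right = 10 - 6 = 4

4


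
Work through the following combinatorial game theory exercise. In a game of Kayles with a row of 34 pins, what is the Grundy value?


Kayles: a move removes 1 or 2 adjacent pins from a contiguous row.
Removing pins from a row of k leaves two independent rows (a, b) with a + b = k - 1 (one pin) or a + b = k - 2 (two pins); an end removal gives a = 0.
By Sprague-Grundy, G(k) = mex{ G(a) XOR G(b) } over all these splits. G(0) = 0.
G(1): splits (0,0):0^0=0 -> mex({0}) = 1
G(2): splits (0,1):0^1=1 (0,0):0^0=0 -> mex({0, 1}) = 2
G(3): splits (0,2):0^2=2 (1,1):1^1=0 (0,1):0^1=1 -> mex({0, 1, 2}) = 3
G(4): splits (0,3):0^3=3 (1,2):1^2=3 (0,2):0^2=2 (1,1):1^1=0 -> mex({0, 2, 3}) = 1
G(5): splits (0,4):0^1=1 (1,3):1^3=2 (2,2):2^2=0 (0,3):0^3=3 (1,2):1^2=3 -> mex({0, 1, 2, 3}) = 4
G(6) = mex({0, 1, 2, 4}) = 3
G(7) = mex({0, 1, 3, 4, 5}) = 2
G(8) = mex({0, 2, 3, 5, 6}) = 1
G(9) = mex({0, 1, 2, 3, 6, 7}) = 4
G(10) = mex({0, 1, 3, 4, 5, 7}) = 2
G(11) = mex({0, 1, 2, 3, 4, 5}) = 6
G(12) = mex({0, 1, 2, 3, 5, 6, 7}) = 4
G(13) = mex({0, 2, 3, 4, 6, 7}) = 1
G(14) = mex({0, 1, 4, 5, 6, 7}) = 2
G(15) = mex({0, 1, 2, 3, 4, 5, 6}) = 7
G(16) = mex({0, 2, 3, 5, 6, 7}) = 1
G(17) = mex({0, 1, 2, 3, 5, 6, 7}) = 4
G(18) = mex({0, 1, 2, 4, 5, 6}) = 3
G(19) = mex({0, 1, 3, 4, 5, 7}) = 2
G(20) = mex({0, 2, 3, 4, 5, 6, 7}) = 1
G(21) = mex({0, 1, 2, 3, 5, 6, 7}) = 4
G(22) = mex({0, 1, 2, 3, 4, 5, 7}) = 6
G(23) = mex({0, 1, 2, 3, 4, 5, 6}) = 7
G(24) = mex({0, 1, 2, 3, 5, 6, 7}) = 4
G(25) = mex({0, 2, 3, 4, 6, 7}) = 1
G(26) = mex({0, 1, 3, 4, 5, 6, 7}) = 2
G(27) = mex({0, 1, 2, 3, 4, 5, 6, 7}) = 8
G(28) = mex({0, 1, 2, 3, 4, 6, 7, 8}) = 5
G(29) = mex({0, 1, 2, 3, 5, 6, 7, 8, 9}) = 4
G(30) = mex({0, 1, 2, 3, 4, 5, 6, 9, 10}) = 7
G(31) = mex({0, 1, 3, 4, 5, 7, 10, 11}) = 2
G(32) = mex({0, 2, 3, 4, 5, 6, 7, 9, 11}) = 1
G(33) = mex({0, 1, 2, 3, 4, 5, 6, 7, 9, 12}) = 8
G(34) = mex({0, 1, 2, 3, 4, 5, 7, 8, 11, 12}) = 6
Therefore G(34) = 6.

6


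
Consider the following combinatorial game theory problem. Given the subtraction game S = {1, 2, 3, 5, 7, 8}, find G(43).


The subtraction set is S = {1, 2, 3, 5, 7, 8}.
G(k) = mex{ G(k - s) : s in S, s <= k }. We compute iteratively: G(0) = 0.
G(1) = mex({0}) = 1
G(2) = mex({0, 1}) = 2
G(3) = mex({0, 1, 2}) = 3
G(4) = mex({1, 2, 3}) = 0
G(5) = mex({0, 2, 3}) = 1
G(6) = mex({0, 1, 3}) = 2
G(7) = mex({0, 1, 2}) = 3
G(8) = mex({0, 1, 2, 3}) = 4
G(9) = mex({0, 1, 2, 3, 4}) = 5
G(10) = mex({1, 2, 3, 4, 5}) = 0
G(11) = mex({0, 2, 3, 4, 5}) = 1
G(12) = mex({0, 1, 3, 5}) = 2
G(13) = mex({0, 1, 2, 4}) = 3
G(14) = mex({1, 2, 3, 5}) = 0
G(15) = mex({0, 2, 3, 4}) = 1
G(16) = mex({0, 1, 3, 4, 5}) = 2
G(17) = mex({0, 1, 2, 5}) = 3
Observe that G(10)..G(17) = 0, 1, 2, 3, 0, 1, 2, 3 repeats G(0)..G(7) = 0, 1, 2, 3, 0, 1, 2, 3.
For k >= max(S) = 8, G(k) is determined by the previous 8 values G(k-8)..G(k-1); a window of 8 consecutive values has recurred shifted by 10, so by induction G(k + 10) = G(k) for all k >= 0: the sequence is periodic from the start with period 10.
One period: G(0..9) = 0, 1, 2, 3, 0, 1, 2, 3, 4, 5.
43 mod 10 = 3, so G(43) = G(3) = 3.

3


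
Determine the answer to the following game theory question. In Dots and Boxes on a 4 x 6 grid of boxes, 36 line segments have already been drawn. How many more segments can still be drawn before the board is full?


Grid: 4 x 6 boxes, i.e. 5 rows and 7 columns of dots.
Horizontal edges: (rows + 1) * cols = 5 * 6 = 30
Vertical edges: rows * (cols + 1) = 4 * 7 = 28
Total edges: 30 + 28 = 58
Edges drawn: 36
Remaining: 58 - 36 = 22

22


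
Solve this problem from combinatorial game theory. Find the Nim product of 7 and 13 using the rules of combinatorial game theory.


Nim multiplication is bilinear over XOR: (u XOR v) * w = (u*w) XOR (v*w).
So we split each operand into its bit components and XOR the pairwise Nim products.
7 = 1 + 2 + 4 (as XOR of powers of 2).
13 = 1 + 4 + 8 (as XOR of powers of 2).
Using the standard Nim-product table on single bits:
  2*2 = 3,   2*4 = 8,   2*8 = 12,
  4*4 = 6,   4*8 = 11,  8*8 = 13,
and  1*x = x (identity), k*l = l*k (commutative).
Pairwise Nim products:
  1 * 1 = 1
  1 * 4 = 4
  1 * 8 = 8
  2 * 1 = 2
  2 * 4 = 8
  2 * 8 = 12
  4 * 1 = 4
  4 * 4 = 6
  4 * 8 = 11
XOR them: 1 XOR 4 XOR 8 XOR 2 XOR 8 XOR 12 XOR 4 XOR 6 XOR 11 = 2.
Result: 7 * 13 = 2 (in Nim).

2


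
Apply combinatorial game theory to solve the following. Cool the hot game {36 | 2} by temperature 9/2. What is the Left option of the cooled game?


Original game: {36 | 2} (a switch {a | b} with a > b).
Cooling by t (for t below the temperature (a - b)/2 = 17) taxes each move by t: {a | b} cooled by t is {a - t | b + t}.
Cooling amount: t = 9/2
Cooled Left option: 36 - 9/2 = 63/2
Cooled Right option: 2 + 9/2 = 13/2
Cooled game: {63/2 | 13/2}
Left option = 63/2

63/2


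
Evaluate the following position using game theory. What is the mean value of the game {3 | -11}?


Game = {3 | -11}, a switch {a | b} with numbers a > b.
Its thermograph has left wall a - t and right wall b + t, which meet at t = (a - b)/2, where both equal (a + b)/2. So the mast (mean value) is at (a + b)/2.
Mean = (3 + (-11))/2 = -8/2 = -4

-4


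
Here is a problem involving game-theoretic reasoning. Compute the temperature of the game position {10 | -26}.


The game is {10 | -26}, a switch {a | b} with numbers a > b.
Cooling {a | b} by t gives {a - t | b + t}, which stops being hot when a - t = b + t, i.e. at t = (a - b)/2. So the temperature of a switch is (a - b)/2.
Temperature = (Left option - Right option) / 2
= (10 - (-26)) / 2
= 36 / 2
= 18

18


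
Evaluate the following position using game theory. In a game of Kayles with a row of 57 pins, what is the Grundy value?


Kayles: a move removes 1 or 2 adjacent pins from a contiguous row.
Removing pins from a row of k leaves two independent rows (a, b) with a + b = k - 1 (one pin) or a + b = k - 2 (two pins); an end removal gives a = 0.
By Sprague-Grundy, G(k) = mex{ G(a) XOR G(b) } over all these splits. G(0) = 0.
G(1): splits (0,0):0^0=0 -> mex({0}) = 1
G(2): splits (0,1):0^1=1 (0,0):0^0=0 -> mex({0, 1}) = 2
G(3): splits (0,2):0^2=2 (1,1):1^1=0 (0,1):0^1=1 -> mex({0, 1, 2}) = 3
G(4): splits (0,3):0^3=3 (1,2):1^2=3 (0,2):0^2=2 (1,1):1^1=0 -> mex({0, 2, 3}) = 1
G(5): splits (0,4):0^1=1 (1,3):1^3=2 (2,2):2^2=0 (0,3):0^3=3 (1,2):1^2=3 -> mex({0, 1, 2, 3}) = 4
G(6) = mex({0, 1, 2, 4}) = 3
G(7) = mex({0, 1, 3, 4, 5}) = 2
G(8) = mex({0, 2, 3, 5, 6}) = 1
G(9) = mex({0, 1, 2, 3, 6, 7}) = 4
G(10) = mex({0, 1, 3, 4, 5, 7}) = 2
G(11) = mex({0, 1, 2, 3, 4, 5}) = 6
G(12) = mex({0, 1, 2, 3, 5, 6, 7}) = 4
G(13) = mex({0, 2, 3, 4, 6, 7}) = 1
G(14) = mex({0, 1, 4, 5, 6, 7}) = 2
G(15) = mex({0, 1, 2, 3, 4, 5, 6}) = 7
G(16) = mex({0, 2, 3, 5, 6, 7}) = 1
G(17) = mex({0, 1, 2, 3, 5, 6, 7}) = 4
G(18) = mex({0, 1, 2, 4, 5, 6}) = 3
G(19) = mex({0, 1, 3, 4, 5, 7}) = 2
G(20) = mex({0, 2, 3, 4, 5, 6, 7}) = 1
G(21) = mex({0, 1, 2, 3, 5, 6, 7}) = 4
G(22) = mex({0, 1, 2, 3, 4, 5, 7}) = 6
G(23) = mex({0, 1, 2, 3, 4, 5, 6}) = 7
G(24) = mex({0, 1, 2, 3, 5, 6, 7}) = 4
G(25) = mex({0, 2, 3, 4, 6, 7}) = 1
G(26) = mex({0, 1, 3, 4, 5, 6, 7}) = 2
G(27) = mex({0, 1, 2, 3, 4, 5, 6, 7}) = 8
G(28) = mex({0, 1, 2, 3, 4, 6, 7, 8}) = 5
G(29) = mex({0, 1, 2, 3, 5, 6, 7, 8, 9}) = 4
G(30) = mex({0, 1, 2, 3, 4, 5, 6, 9, 10}) = 7
G(31) = mex({0, 1, 3, 4, 5, 7, 10, 11}) = 2
G(32) = mex({0, 2, 3, 4, 5, 6, 7, 9, 11}) = 1
G(33) = mex({0, 1, 2, 3, 4, 5, 6, 7, 9, 12}) = 8
G(34) = mex({0, 1, 2, 3, 4, 5, 7, 8, 11, 12}) = 6
G(35) = mex({0, 1, 2, 3, 4, 5, 6, 8, 9, 10, 11}) = 7
G(36) = mex({0, 1, 2, 3, 5, 6, 7, 9, 10}) = 4
G(37) = mex({0, 2, 3, 4, 6, 7, 9, 10, 11, 12}) = 1
G(38) = mex({0, 1, 3, 4, 5, 6, 7, 9, 10, 11, 12}) = 2
G(39) = mex({0, 1, 2, 4, 5, 6, 7, 9, 10, 12, 14}) = 3
G(40) = mex({0, 2, 3, 4, 6, 7, 11, 12, 14}) = 1
G(41) = mex({0, 1, 2, 3, 5, 6, 7, 9, 10, 11, 12}) = 4
G(42) = mex({0, 1, 2, 3, 4, 5, 6, 9, 10}) = 7
G(43) = mex({0, 1, 3, 4, 5, 7, 9, 10, 12, 15}) = 2
G(44) = mex({0, 2, 3, 4, 5, 6, 7, 9, 10, 12, 15}) = 1
G(45) = mex({0, 1, 2, 3, 4, 5, 6, 7, 9, 10, 12, 14}) = 8
G(46) = mex({0, 1, 3, 4, 5, 7, 8, 11, 12, 14}) = 2
G(47) = mex({0, 1, 2, 3, 4, 5, 6, 8, 9, 10, 11, 12}) = 7
G(48) = mex({0, 1, 2, 3, 5, 6, 7, 9, 10}) = 4
G(49) = mex({0, 2, 3, 4, 6, 7, 9, 10, 11, 12, 15}) = 1
G(50) = mex({0, 1, 4, 5, 6, 7, 9, 11, 12, 14, 15}) = 2
G(51) = mex({0, 1, 2, 3, 4, 5, 6, 7, 9, 12, 14, 15}) = 8
G(52) = mex({0, 2, 3, 4, 5, 6, 7, 8, 11, 12, 15}) = 1
G(53) = mex({0, 1, 2, 3, 5, 6, 7, 8, 9, 10, 11, 12}) = 4
G(54) = mex({0, 1, 2, 3, 4, 5, 6, 9, 10}) = 7
G(55) = mex({0, 1, 3, 4, 5, 7, 9, 10, 11, 12}) = 2
G(56) = mex({0, 2, 3, 4, 5, 6, 7, 9, 10, 11, 12, 13, 14}) = 1
G(57) = mex({0, 1, 2, 3, 5, 6, 7, 9, 10, 12, 13, 14, 15}) = 4
Therefore G(57) = 4.

4


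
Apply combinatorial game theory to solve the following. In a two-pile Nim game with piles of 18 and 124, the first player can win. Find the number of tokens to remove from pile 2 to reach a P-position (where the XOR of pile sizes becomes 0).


Piles: 18 and 124
Current XOR: 18 XOR 124 = 110 (non-zero, so this is an N-position).
To make the XOR zero, we need to find a move that balances the piles.
For pile 2 (size 124): target = 124 XOR 110 = 18
We reduce pile 2 from 124 to 18.
Tokens removed: 124 - 18 = 106
Verification: 18 XOR 18 = 0

106


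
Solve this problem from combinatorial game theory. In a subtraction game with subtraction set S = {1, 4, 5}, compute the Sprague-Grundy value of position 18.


The subtraction set is S = {1, 4, 5}.
G(k) = mex{ G(k - s) : s in S, s <= k }. We compute iteratively: G(0) = 0.
G(1) = mex({0}) = 1
G(2) = mex({1}) = 0
G(3) = mex({0}) = 1
G(4) = mex({0, 1}) = 2
G(5) = mex({0, 1, 2}) = 3
G(6) = mex({0, 1, 3}) = 2
G(7) = mex({0, 1, 2}) = 3
G(8) = mex({1, 2, 3}) = 0
G(9) = mex({0, 2, 3}) = 1
G(10) = mex({1, 2, 3}) = 0
G(11) = mex({0, 2, 3}) = 1
G(12) = mex({0, 1, 3}) = 2
Observe that G(8)..G(12) = 0, 1, 0, 1, 2 repeats G(0)..G(4) = 0, 1, 0, 1, 2.
For k >= max(S) = 5, G(k) is determined by the previous 5 values G(k-5)..G(k-1); a window of 5 consecutive values has recurred shifted by 8, so by induction G(k + 8) = G(k) for all k >= 0: the sequence is periodic from the start with period 8.
One period: G(0..7) = 0, 1, 0, 1, 2, 3, 2, 3.
18 mod 8 = 2, so G(18) = G(2) = 0.

0


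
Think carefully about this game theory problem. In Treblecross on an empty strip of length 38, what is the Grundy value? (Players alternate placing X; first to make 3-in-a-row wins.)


Treblecross: place X on empty cells; 3-in-a-row wins.
Playing within two cells of an existing X lets the opponent win at once, so sensible play treats the cells i-2..i+2 around each X as dead. The player left with no safe cell loses, so this is a normal-play take-away game on strips of safe cells.
Placing X at cell i (0-indexed) of a strip of k safe cells leaves independent strips of sizes max(0, i-2) and max(0, k-i-3). Hence G(k) = mex{ G(max(0,i-2)) XOR G(max(0,k-i-3)) : 0 <= i < k }, with G(0) = 0.
G(1): splits (0,0):0^0=0 -> mex({0}) = 1
G(2): splits (0,0):0^0=0 -> mex({0}) = 1
G(3): splits (0,0):0^0=0 -> mex({0}) = 1
G(4): splits (0,1):0^1=1 (0,0):0^0=0 -> mex({0, 1}) = 2
G(5): splits (0,2):0^1=1 (0,1):0^1=1 (0,0):0^0=0 -> mex({0, 1}) = 2
G(6) = mex({1}) = 0
G(7) = mex({0, 1, 2}) = 3
G(8) = mex({0, 1, 2}) = 3
G(9) = mex({0, 2}) = 1
G(10) = mex({0, 2, 3}) = 1
G(11) = mex({0, 3}) = 1
G(12) = mex({1, 3}) = 0
G(13) = mex({0, 1, 2, 3}) = 4
G(14) = mex({0, 1, 2}) = 3
G(15) = mex({0, 1, 2}) = 3
G(16) = mex({0, 1, 2, 4}) = 3
G(17) = mex({0, 1, 3, 4}) = 2
G(18) = mex({0, 1, 3, 4}) = 2
G(19) = mex({0, 1, 3, 5}) = 2
G(20) = mex({0, 1, 2, 3, 5}) = 4
G(21) = mex({0, 1, 2, 3, 5}) = 4
G(22) = mex({1, 2, 6}) = 0
G(23) = mex({0, 1, 2, 3, 4, 6}) = 5
G(24) = mex({0, 1, 2, 3, 4}) = 5
G(25) = mex({0, 1, 3, 4, 7}) = 2
G(26) = mex({0, 1, 3, 4, 5, 7}) = 2
G(27) = mex({0, 1, 3, 5}) = 2
G(28) = mex({0, 1, 2, 5}) = 3
G(29) = mex({0, 1, 2, 4, 5, 6}) = 3
G(30) = mex({1, 2, 4, 6}) = 0
G(31) = mex({0, 1, 2, 3, 4, 6}) = 5
G(32) = mex({1, 2, 3, 4, 7}) = 0
G(33) = mex({0, 3, 7}) = 1
G(34) = mex({0, 2, 3, 5, 7}) = 1
G(35) = mex({0, 2, 3, 5, 6}) = 1
G(36) = mex({0, 1, 2, 5, 6}) = 3
G(37) = mex({0, 1, 2, 4, 5, 6}) = 3
G(38) = mex({0, 1, 2, 4}) = 3
Therefore G(38) = 3.

3


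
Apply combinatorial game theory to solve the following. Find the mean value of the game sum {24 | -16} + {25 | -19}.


G1 = {24 | -16}, G2 = {25 | -19}
Each is a switch {a | b} with numbers a > b; its mean value is (a + b)/2, and mean value is additive over game sums: m(G1 + G2) = m(G1) + m(G2).
Mean of G1 = (24 + (-16))/2 = 8/2 = 4
Mean of G2 = (25 + (-19))/2 = 6/2 = 3
Mean of G1 + G2 = 4 + 3 = 7

7


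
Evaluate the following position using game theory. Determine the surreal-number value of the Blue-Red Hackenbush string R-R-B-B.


Edges (from ground): R-R-B-B
By Berlekamp's sign-expansion rule, a Blue-Red Hackenbush stalk has the value of the surreal number whose sign sequence is the edge sequence with B -> + and R -> -.
Sign sequence: --++
Trace the sign expansion in the surreal number tree, starting from 0:
Edge 1: R (sign -) -> bounds (-inf, 0), value = -1
Edge 2: R (sign -) -> bounds (-inf, -1), value = -2
Edge 3: B (sign +) -> bounds (-2, -1), value = -3/2
Edge 4: B (sign +) -> bounds (-3/2, -1), value = -5/4
Game value = -5/4

-5/4


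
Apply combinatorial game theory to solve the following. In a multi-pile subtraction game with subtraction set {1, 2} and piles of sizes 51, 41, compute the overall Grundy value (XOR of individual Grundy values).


Subtraction set: {1, 2}
For this subtraction set, G(n) = n mod 3 (period = max + 1 = 3).
Pile 1 (size 51): G(51) = 51 mod 3 = 0
Pile 2 (size 41): G(41) = 41 mod 3 = 2
Total Grundy value = XOR of all: 0 XOR 2 = 2

2


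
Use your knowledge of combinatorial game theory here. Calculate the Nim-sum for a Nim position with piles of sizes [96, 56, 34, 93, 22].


We need the XOR (exclusive or) of all pile sizes.
After XOR-ing pile 1 (size 96): 0 XOR 96 = 96
After XOR-ing pile 2 (size 56): 96 XOR 56 = 88
After XOR-ing pile 3 (size 34): 88 XOR 34 = 122
After XOR-ing pile 4 (size 93): 122 XOR 93 = 39
After XOR-ing pile 5 (size 22): 39 XOR 22 = 49
The Nim-value of this position is 49.

49


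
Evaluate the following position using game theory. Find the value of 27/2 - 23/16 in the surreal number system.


x = 27/2, y = 23/16
Converting to common denominator: 16
x = 216/16, y = 23/16
x - y = 27/2 - 23/16 = 193/16

193/16


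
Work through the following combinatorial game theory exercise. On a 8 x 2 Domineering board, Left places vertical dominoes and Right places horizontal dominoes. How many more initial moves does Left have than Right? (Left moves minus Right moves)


Board is 8 x 2 (rows x cols).
Left (vertical) placements: (rows-1) * cols = 7 * 2 = 14
Right (horizontal) placements: rows * (cols-1) = 8 * 1 = 8
Advantage = Left - Right = 14 - 8 = 6

6


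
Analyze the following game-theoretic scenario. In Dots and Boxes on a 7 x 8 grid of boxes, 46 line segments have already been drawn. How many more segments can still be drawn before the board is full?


Grid: 7 x 8 boxes, i.e. 8 rows and 9 columns of dots.
Horizontal edges: (rows + 1) * cols = 8 * 8 = 64
Vertical edges: rows * (cols + 1) = 7 * 9 = 63
Total edges: 64 + 63 = 127
Edges drawn: 46
Remaining: 127 - 46 = 81

81


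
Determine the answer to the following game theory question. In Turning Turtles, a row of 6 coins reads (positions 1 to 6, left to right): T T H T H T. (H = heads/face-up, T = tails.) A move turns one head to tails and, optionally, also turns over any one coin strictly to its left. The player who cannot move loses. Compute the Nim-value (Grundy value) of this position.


Coins: T T H T H T
Key fact: a single head at position k behaves exactly like a Nim heap of size k (turning it to T and optionally flipping a coin at j < k corresponds to moving the heap from k to j, or to 0), and heads combine as a disjunctive sum (two heads at the same place would cancel, matching j XOR j = 0). So the Nim-value is the XOR of the 1-indexed positions of the heads.
Face-up positions (1-indexed): [3, 5]
XOR 0 with 3: 0 XOR 3 = 3
XOR 3 with 5: 3 XOR 5 = 6
Nim-value = 6

6


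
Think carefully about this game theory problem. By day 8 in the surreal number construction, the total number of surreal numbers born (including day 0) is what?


Day 0: {|} = 0 is born. Count = 1.
Day n: the number of surreal numbers born by day n is 2^(n+1) - 1.
By day 0: 2^1 - 1 = 1
By day 1: 2^2 - 1 = 3
By day 2: 2^3 - 1 = 7
By day 3: 2^4 - 1 = 15
By day 4: 2^5 - 1 = 31
By day 5: 2^6 - 1 = 63
By day 6: 2^7 - 1 = 127
By day 7: 2^8 - 1 = 255
By day 8: 2^9 - 1 = 511
By day 8: 511 surreal numbers.

511


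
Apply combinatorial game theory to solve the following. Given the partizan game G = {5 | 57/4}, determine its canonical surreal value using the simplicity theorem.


Left options: {5}, max = 5
Right options: {57/4}, min = 57/4
All options are numbers and max(Left) < min(Right), so by the simplicity theorem the value is the simplest (earliest-born) number strictly between 5 and 57/4.
Integers 6 through 14 all lie strictly between 5 and 57/4.
Among integers, the simplest (lowest birthday = smallest |n|; 0 is born on day 0, +-n on day n) is 6.
No non-integer in the interval can be simpler: if x is a non-integer in the interval, then floor(x) or ceil(x) also lies in the interval (the interval contains an integer), and both are proper prefixes of x's sign expansion, i.e. born earlier. So the game value is 6.
Game value = 6

6


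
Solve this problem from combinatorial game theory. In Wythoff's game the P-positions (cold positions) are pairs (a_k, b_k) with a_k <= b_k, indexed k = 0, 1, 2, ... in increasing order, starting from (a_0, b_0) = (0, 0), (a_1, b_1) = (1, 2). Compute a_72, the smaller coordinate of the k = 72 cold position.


By Wythoff's theorem, a_k = floor(k * phi) and b_k = floor(k * phi^2) = a_k + k, where phi = (1 + sqrt(5))/2 is the golden ratio.
phi = (1 + sqrt(5))/2 = 1.618034
k = 72
k * phi = 72 * 1.618034 = 116.498447
a_72 = floor(k * phi) = 116

116


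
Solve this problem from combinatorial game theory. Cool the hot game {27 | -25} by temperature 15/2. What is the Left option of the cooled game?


Original game: {27 | -25} (a switch {a | b} with a > b).
Cooling by t (for t below the temperature (a - b)/2 = 26) taxes each move by t: {a | b} cooled by t is {a - t | b + t}.
Cooling amount: t = 15/2
Cooled Left option: 27 - 15/2 = 39/2
Cooled Right option: -25 + 15/2 = -35/2
Cooled game: {39/2 | -35/2}
Left option = 39/2

39/2


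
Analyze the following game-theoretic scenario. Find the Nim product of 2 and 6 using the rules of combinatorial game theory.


Nim multiplication is bilinear over XOR: (u XOR v) * w = (u*w) XOR (v*w).
So we split each operand into its bit components and XOR the pairwise Nim products.
2 = 2 (as XOR of powers of 2).
6 = 2 + 4 (as XOR of powers of 2).
Using the standard Nim-product table on single bits:
  2*2 = 3,   2*4 = 8,   2*8 = 12,
  4*4 = 6,   4*8 = 11,  8*8 = 13,
and  1*x = x (identity), k*l = l*k (commutative).
Pairwise Nim products:
  2 * 2 = 3
  2 * 4 = 8
XOR them: 3 XOR 8 = 11.
Result: 2 * 6 = 11 (in Nim).

11


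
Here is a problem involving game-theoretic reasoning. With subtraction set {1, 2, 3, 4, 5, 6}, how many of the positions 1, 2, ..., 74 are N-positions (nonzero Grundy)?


Subtraction set S = {1, 2, 3, 4, 5, 6}, so G(n) = n mod 7.
G(n) = 0 when n is a multiple of 7.
Multiples of 7 in [1, 74]: 10
N-positions (nonzero Grundy) = 74 - 10 = 64

64


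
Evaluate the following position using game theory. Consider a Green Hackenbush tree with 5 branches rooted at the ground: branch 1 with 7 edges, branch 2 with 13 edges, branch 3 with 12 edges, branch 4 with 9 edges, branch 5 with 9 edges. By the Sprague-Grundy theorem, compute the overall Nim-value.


The tree has 5 branches from the ground vertex.
In Green Hackenbush, the Nim-value of a simple path of length k is k.
Branch 1: length 7, Nim-value = 7
Branch 2: length 13, Nim-value = 13
Branch 3: length 12, Nim-value = 12
Branch 4: length 9, Nim-value = 9
Branch 5: length 9, Nim-value = 9
Total Nim-value = XOR of all branch values:
0 XOR 7 = 7
7 XOR 13 = 10
10 XOR 12 = 6
6 XOR 9 = 15
15 XOR 9 = 6
Nim-value of the tree = 6

6


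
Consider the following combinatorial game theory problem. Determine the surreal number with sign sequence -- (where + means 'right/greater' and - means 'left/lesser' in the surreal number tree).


Sign expansion: --
Rule: track bounds (lo, hi), initially (-inf, +inf). On '+', the current value becomes lo and we move to the simplest number in (value, hi): value + 1 if hi = +inf, otherwise the midpoint (value + hi)/2. On '-', the current value becomes hi and we move to value - 1 if lo = -inf, otherwise the midpoint (lo + value)/2.
Start at 0.
Step 1: sign = -, move left. Bounds: (-inf, 0). Value = -1
Step 2: sign = -, move left. Bounds: (-inf, -1). Value = -2
The surreal number with sign expansion -- is -2.

-2


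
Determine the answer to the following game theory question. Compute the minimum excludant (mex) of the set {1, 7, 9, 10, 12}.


Set = {1, 7, 9, 10, 12}
0 is NOT in the set. This is the mex.
mex = 0

0


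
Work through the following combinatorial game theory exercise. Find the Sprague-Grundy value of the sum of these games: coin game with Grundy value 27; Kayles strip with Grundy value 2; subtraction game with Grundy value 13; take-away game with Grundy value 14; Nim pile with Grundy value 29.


By the Sprague-Grundy theorem, the Grundy value of a sum of games is the XOR of individual Grundy values.
coin game: Grundy value = 27. Running XOR: 0 XOR 27 = 27
Kayles strip: Grundy value = 2. Running XOR: 27 XOR 2 = 25
subtraction game: Grundy value = 13. Running XOR: 25 XOR 13 = 20
take-away game: Grundy value = 14. Running XOR: 20 XOR 14 = 26
Nim pile: Grundy value = 29. Running XOR: 26 XOR 29 = 7
The combined Grundy value is 7.

7


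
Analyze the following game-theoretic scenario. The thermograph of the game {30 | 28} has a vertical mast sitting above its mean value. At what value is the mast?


Game = {30 | 28}, a switch {a | b} with numbers a > b.
Its thermograph has left wall a - t and right wall b + t, which meet at t = (a - b)/2, where both equal (a + b)/2. So the mast (mean value) is at (a + b)/2.
Mean = (30 + (28))/2 = 58/2 = 29

29


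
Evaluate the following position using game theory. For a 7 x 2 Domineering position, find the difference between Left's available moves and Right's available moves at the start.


Board is 7 x 2 (rows x cols).
Left (vertical) placements: (rows-1) * cols = 6 * 2 = 12
Right (horizontal) placements: rows * (cols-1) = 7 * 1 = 7
Advantage = Left - Right = 12 - 7 = 5

5


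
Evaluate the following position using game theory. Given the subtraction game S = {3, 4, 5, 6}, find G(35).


The subtraction set is S = {3, 4, 5, 6}.
G(k) = mex{ G(k - s) : s in S, s <= k }. We compute iteratively: G(0) = 0.
G(1) = mex({}) = 0
G(2) = mex({}) = 0
G(3) = mex({0}) = 1
G(4) = mex({0}) = 1
G(5) = mex({0}) = 1
G(6) = mex({0, 1}) = 2
G(7) = mex({0, 1}) = 2
G(8) = mex({0, 1}) = 2
G(9) = mex({1, 2}) = 0
G(10) = mex({1, 2}) = 0
G(11) = mex({1, 2}) = 0
G(12) = mex({0, 2}) = 1
G(13) = mex({0, 2}) = 1
G(14) = mex({0, 2}) = 1
Observe that G(9)..G(14) = 0, 0, 0, 1, 1, 1 repeats G(0)..G(5) = 0, 0, 0, 1, 1, 1.
For k >= max(S) = 6, G(k) is determined by the previous 6 values G(k-6)..G(k-1); a window of 6 consecutive values has recurred shifted by 9, so by induction G(k + 9) = G(k) for all k >= 0: the sequence is periodic from the start with period 9.
One period: G(0..8) = 0, 0, 0, 1, 1, 1, 2, 2, 2.
35 mod 9 = 8, so G(35) = G(8) = 2.

2


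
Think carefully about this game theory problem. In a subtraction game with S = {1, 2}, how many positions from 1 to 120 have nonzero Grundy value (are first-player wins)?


Subtraction set S = {1, 2}, so G(n) = n mod 3.
G(n) = 0 when n is a multiple of 3.
Multiples of 3 in [1, 120]: 40
N-positions (nonzero Grundy) = 120 - 40 = 80

80


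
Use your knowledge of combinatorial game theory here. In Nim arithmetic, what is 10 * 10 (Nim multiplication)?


Nim multiplication is bilinear over XOR: (u XOR v) * w = (u*w) XOR (v*w).
So we split each operand into its bit components and XOR the pairwise Nim products.
10 = 2 + 8 (as XOR of powers of 2).
10 = 2 + 8 (as XOR of powers of 2).
Using the standard Nim-product table on single bits:
  2*2 = 3,   2*4 = 8,   2*8 = 12,
  4*4 = 6,   4*8 = 11,  8*8 = 13,
and  1*x = x (identity), k*l = l*k (commutative).
Pairwise Nim products:
  2 * 2 = 3
  2 * 8 = 12
  8 * 2 = 12
  8 * 8 = 13
XOR them: 3 XOR 12 XOR 12 XOR 13 = 14.
Result: 10 * 10 = 14 (in Nim).

14


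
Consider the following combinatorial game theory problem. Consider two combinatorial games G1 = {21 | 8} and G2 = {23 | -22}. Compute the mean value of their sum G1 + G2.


G1 = {21 | 8}, G2 = {23 | -22}
Each is a switch {a | b} with numbers a > b; its mean value is (a + b)/2, and mean value is additive over game sums: m(G1 + G2) = m(G1) + m(G2).
Mean of G1 = (21 + (8))/2 = 29/2 = 29/2
Mean of G2 = (23 + (-22))/2 = 1/2 = 1/2
Mean of G1 + G2 = 29/2 + 1/2 = 15

15
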